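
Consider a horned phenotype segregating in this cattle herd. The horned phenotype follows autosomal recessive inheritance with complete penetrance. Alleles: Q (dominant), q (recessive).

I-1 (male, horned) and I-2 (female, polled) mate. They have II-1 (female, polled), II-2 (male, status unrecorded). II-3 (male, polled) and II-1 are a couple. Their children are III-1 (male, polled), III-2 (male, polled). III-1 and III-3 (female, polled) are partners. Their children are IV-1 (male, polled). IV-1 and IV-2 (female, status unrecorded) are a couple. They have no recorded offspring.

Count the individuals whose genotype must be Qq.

1

Obligate heterozygotes: II-1 is polled so carries Q and received q from I-1 (qq), so II-1 is Qq.
Every other individual is either homozygous by phenotype or has at least one consistent homozygous assignment, so the count is 1.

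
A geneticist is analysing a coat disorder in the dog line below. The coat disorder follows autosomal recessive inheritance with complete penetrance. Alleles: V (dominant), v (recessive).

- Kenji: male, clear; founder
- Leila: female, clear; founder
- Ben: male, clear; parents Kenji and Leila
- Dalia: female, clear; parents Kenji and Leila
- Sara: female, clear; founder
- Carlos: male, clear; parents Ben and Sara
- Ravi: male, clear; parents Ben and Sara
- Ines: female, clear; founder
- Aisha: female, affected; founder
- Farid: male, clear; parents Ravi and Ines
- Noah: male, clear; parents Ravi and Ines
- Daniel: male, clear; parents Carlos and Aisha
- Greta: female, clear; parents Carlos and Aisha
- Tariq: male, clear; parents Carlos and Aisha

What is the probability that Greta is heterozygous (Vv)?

1

Greta is clear so carries V and received v from Aisha (vv), so Greta is Vv, giving P(Vv) = 1.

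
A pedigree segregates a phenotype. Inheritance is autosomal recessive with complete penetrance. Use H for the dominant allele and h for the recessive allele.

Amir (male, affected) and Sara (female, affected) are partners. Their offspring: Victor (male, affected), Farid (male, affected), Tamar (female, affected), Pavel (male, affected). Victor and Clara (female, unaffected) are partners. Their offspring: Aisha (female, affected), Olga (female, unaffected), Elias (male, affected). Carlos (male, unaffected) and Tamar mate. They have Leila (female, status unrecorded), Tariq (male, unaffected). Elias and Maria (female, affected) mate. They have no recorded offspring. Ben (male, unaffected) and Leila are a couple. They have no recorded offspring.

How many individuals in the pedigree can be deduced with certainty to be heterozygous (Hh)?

3

Obligate heterozygotes: Clara is unaffected so carries H and passed h to Aisha (hh), so Clara is Hh; Olga is unaffected so carries H and received h from Victor (hh), so Olga is Hh; Tariq is unaffected so carries H and received h from Tamar (hh), so Tariq is Hh.
Every other individual is either homozygous by phenotype or has at least one consistent homozygous assignment, so the count is 3.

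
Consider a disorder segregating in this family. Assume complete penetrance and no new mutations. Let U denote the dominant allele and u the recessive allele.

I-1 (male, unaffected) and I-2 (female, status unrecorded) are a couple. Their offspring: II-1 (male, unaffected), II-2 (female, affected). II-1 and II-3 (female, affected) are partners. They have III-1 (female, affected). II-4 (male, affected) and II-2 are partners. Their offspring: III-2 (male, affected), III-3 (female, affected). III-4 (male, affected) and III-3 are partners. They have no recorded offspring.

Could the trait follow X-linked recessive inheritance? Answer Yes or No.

Under X-linked recessive, II-2 (affected, female) cannot arise from I-1 (unaffected) × I-2 (unrecorded).

No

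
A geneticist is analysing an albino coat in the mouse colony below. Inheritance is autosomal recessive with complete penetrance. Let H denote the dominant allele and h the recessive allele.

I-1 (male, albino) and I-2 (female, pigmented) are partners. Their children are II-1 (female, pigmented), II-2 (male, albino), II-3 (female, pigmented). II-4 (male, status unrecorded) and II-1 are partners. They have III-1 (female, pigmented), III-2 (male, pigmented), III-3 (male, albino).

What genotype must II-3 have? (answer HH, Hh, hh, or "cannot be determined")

From phenotype alone, II-3 is HH or Hh.
II-3 is pigmented so carries H and received h from I-1 (hh), so II-3 is Hh.

Hh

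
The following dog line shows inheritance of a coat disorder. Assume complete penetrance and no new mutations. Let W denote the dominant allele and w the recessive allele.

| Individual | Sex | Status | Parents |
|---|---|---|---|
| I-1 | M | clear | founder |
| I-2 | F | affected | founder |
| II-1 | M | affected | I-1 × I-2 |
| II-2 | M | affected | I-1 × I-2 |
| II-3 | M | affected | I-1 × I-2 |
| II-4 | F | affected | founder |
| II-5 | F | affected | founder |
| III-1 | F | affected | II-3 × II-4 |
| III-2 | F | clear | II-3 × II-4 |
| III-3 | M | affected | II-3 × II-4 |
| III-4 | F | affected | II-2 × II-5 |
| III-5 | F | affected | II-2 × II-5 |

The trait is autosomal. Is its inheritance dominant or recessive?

dominant

II-3 and II-4 are both affected yet have a clear child III-2. Under a recessive model two affected parents are homozygous and every child would be affected, so the trait cannot be recessive.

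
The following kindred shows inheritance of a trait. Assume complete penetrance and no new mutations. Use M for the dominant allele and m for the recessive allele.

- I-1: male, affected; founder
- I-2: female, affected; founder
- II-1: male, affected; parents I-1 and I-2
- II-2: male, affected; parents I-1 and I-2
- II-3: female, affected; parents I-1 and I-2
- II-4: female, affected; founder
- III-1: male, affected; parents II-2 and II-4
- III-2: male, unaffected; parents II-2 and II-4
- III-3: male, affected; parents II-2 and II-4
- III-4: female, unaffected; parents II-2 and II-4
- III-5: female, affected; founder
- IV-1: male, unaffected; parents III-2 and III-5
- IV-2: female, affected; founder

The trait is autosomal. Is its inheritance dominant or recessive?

II-2 and II-4 are both affected yet have an unaffected child III-2. Under a recessive model two affected parents are homozygous and every child would be affected, so the trait cannot be recessive.

dominant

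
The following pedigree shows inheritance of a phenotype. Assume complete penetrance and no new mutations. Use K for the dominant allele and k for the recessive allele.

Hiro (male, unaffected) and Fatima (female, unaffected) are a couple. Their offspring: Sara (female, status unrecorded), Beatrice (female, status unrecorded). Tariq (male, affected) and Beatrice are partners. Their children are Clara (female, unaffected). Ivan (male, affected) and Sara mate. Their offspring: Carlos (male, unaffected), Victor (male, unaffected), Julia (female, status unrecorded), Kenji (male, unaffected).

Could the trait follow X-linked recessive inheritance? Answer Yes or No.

A consistent assignment under X-linked recessive exists: Hiro X^K Y, Fatima X^K X^K, Sara X^K X^K, Beatrice X^K X^K, Tariq X^k Y, Ivan X^k Y, Clara X^K X^k, Carlos X^K Y, Victor X^K Y, Julia X^K X^k, Kenji X^K Y.
In this assignment every recorded phenotype matches its genotype and every non-founder's genotype is obtainable from its parents' genotypes, so the pedigree is consistent.

Yes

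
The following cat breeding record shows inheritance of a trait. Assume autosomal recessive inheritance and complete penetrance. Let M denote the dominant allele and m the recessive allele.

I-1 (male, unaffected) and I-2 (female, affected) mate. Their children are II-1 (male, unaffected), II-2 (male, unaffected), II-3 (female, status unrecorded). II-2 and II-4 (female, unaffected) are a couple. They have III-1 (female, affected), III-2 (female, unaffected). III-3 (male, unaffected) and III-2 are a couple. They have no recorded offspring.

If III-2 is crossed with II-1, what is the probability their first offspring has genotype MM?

1/3

II-2 is unaffected so carries M and received m from I-2 (mm), so II-2 is Mm.
II-4 is unaffected so carries M and passed m to III-1 (mm), so II-4 is Mm.
III-2 is an unaffected offspring of II-2 (Mm) × II-4 (Mm), whose cross gives 1/4 MM : 1/2 Mm : 1/4 mm; conditioning on being unaffected, III-2 is MM with probability 1/3, Mm with probability 2/3.
II-1 is unaffected so carries M and received m from I-2 (mm), so II-1 is Mm.
Summing over parental genotype combinations, P(offspring has genotype MM) = 1/3·1/2 + 2/3·1/4 = 1/3.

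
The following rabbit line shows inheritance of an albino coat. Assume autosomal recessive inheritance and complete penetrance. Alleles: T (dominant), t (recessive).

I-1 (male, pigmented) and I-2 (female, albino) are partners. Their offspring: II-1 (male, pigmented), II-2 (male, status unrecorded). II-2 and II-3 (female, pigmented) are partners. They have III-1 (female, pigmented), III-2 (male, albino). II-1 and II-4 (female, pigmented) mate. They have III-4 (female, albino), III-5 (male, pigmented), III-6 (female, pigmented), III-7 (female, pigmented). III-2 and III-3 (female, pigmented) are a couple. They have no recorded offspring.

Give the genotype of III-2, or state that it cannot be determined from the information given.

tt

III-2 is albino, so III-2 is tt.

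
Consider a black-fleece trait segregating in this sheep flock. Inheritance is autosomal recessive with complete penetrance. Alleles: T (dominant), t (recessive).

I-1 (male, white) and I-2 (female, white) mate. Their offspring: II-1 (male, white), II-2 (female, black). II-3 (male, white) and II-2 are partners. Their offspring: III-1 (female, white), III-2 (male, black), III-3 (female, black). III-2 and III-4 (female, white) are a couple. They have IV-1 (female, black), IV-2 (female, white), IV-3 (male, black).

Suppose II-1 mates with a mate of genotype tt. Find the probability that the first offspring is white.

I-1 is white so carries T and passed t to II-2 (tt), so I-1 is Tt.
I-2 is white so carries T and passed t to II-2 (tt), so I-2 is Tt.
II-1 is a white offspring of I-1 (Tt) × I-2 (Tt), whose cross gives 1/4 TT : 1/2 Tt : 1/4 tt; conditioning on being white, II-1 is TT with probability 1/3, Tt with probability 2/3.
Summing over parental genotype combinations, P(offspring is white) = 1/3·1 + 2/3·1/2 = 2/3.

2/3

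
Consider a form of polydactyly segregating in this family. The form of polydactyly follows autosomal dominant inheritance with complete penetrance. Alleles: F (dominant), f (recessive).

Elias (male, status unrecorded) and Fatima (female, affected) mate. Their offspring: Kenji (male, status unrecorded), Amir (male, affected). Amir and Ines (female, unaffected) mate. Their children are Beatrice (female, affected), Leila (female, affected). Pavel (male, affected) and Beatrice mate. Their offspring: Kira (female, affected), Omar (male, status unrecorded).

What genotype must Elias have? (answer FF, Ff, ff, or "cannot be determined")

Elias's phenotype is unrecorded, and no parent or child forces a single allele at both positions; consistent genotype assignments exist with Elias as FF or Ff or ff.

cannot be determined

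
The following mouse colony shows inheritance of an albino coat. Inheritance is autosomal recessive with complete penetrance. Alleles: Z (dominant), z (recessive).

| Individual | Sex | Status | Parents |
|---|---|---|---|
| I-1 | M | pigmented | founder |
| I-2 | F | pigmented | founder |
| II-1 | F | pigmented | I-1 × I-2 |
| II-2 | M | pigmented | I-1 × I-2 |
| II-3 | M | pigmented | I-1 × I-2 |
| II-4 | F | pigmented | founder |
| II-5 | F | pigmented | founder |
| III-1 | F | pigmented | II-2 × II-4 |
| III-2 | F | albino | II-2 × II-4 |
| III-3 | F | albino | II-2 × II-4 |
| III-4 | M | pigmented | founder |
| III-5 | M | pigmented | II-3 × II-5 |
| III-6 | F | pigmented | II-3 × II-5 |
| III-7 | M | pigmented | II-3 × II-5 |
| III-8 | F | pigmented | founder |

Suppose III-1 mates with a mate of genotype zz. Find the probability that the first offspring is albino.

II-2 is pigmented so carries Z and passed z to III-2 (zz), so II-2 is Zz.
II-4 is pigmented so carries Z and passed z to III-2 (zz), so II-4 is Zz.
III-1 is a pigmented offspring of II-2 (Zz) × II-4 (Zz), whose cross gives 1/4 ZZ : 1/2 Zz : 1/4 zz; conditioning on being pigmented, III-1 is ZZ with probability 1/3, Zz with probability 2/3.
Summing over parental genotype combinations, P(offspring is albino) = 2/3·1/2 = 1/3.

1/3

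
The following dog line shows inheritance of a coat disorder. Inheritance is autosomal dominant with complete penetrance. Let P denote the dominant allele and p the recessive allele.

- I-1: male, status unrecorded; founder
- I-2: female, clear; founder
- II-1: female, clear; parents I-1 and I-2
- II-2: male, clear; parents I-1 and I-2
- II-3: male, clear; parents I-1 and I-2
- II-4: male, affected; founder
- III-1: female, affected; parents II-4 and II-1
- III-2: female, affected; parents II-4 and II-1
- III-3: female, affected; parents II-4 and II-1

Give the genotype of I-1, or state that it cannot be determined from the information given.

I-1's phenotype is unrecorded, and no parent or child forces a single allele at both positions; consistent genotype assignments exist with I-1 as Pp or pp.

cannot be determined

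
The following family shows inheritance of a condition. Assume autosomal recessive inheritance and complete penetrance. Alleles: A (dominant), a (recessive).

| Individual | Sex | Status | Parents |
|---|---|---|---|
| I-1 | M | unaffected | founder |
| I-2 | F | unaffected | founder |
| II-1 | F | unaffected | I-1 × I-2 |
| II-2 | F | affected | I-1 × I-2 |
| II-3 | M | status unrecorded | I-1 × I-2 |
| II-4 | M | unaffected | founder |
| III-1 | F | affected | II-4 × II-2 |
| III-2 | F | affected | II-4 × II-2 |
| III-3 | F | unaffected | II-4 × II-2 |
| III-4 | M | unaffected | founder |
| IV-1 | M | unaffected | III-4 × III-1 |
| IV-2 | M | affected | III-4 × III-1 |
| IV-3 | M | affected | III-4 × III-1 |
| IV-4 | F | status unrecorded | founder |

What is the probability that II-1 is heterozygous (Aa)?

2/3

I-1 is unaffected so carries A and passed a to II-2 (aa), so I-1 is Aa.
I-2 is unaffected so carries A and passed a to II-2 (aa), so I-2 is Aa.
Their cross gives offspring ratios 1/4 AA : 1/2 Aa : 1/4 aa. Conditioning on II-1 being unaffected, P(Aa) = 1/2 / 3/4 = 2/3.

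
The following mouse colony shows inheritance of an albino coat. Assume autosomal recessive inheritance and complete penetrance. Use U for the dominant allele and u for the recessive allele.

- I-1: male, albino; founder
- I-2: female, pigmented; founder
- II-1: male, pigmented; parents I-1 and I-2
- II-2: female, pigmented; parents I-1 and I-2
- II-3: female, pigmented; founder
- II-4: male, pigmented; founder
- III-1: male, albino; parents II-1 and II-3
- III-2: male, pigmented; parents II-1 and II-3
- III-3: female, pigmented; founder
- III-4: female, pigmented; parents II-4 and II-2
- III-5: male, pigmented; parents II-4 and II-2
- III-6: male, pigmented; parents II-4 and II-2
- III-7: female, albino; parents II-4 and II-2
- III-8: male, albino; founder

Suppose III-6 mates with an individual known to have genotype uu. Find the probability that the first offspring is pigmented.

2/3

II-4 is pigmented so carries U and passed u to III-7 (uu), so II-4 is Uu.
II-2 is pigmented so carries U and received u from I-1 (uu), so II-2 is Uu.
III-6 is a pigmented offspring of II-4 (Uu) × II-2 (Uu), whose cross gives 1/4 UU : 1/2 Uu : 1/4 uu; conditioning on being pigmented, III-6 is UU with probability 1/3, Uu with probability 2/3.
Summing over parental genotype combinations, P(offspring is pigmented) = 1/3·1 + 2/3·1/2 = 2/3.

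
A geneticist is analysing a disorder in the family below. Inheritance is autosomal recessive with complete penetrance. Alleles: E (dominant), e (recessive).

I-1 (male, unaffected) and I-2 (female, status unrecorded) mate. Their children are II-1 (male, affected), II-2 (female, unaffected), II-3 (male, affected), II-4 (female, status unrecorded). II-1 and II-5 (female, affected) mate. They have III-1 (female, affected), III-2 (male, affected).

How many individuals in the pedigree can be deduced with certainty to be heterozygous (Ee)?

Obligate heterozygotes: I-1 is unaffected so carries E and passed e to II-1 (ee), so I-1 is Ee.
Every other individual is either homozygous by phenotype or has at least one consistent homozygous assignment, so the count is 1.

1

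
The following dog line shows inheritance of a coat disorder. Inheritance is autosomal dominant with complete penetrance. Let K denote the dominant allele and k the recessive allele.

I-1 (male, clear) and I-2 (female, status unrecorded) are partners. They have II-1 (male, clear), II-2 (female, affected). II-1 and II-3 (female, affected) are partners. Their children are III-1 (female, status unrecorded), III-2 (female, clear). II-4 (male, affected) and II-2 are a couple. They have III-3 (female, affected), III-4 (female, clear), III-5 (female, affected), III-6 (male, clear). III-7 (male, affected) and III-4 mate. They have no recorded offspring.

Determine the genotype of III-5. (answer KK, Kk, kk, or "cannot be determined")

cannot be determined

III-5's phenotype allows KK or Kk, and no parent or child forces a single allele at both positions; consistent genotype assignments exist with III-5 as KK or Kk.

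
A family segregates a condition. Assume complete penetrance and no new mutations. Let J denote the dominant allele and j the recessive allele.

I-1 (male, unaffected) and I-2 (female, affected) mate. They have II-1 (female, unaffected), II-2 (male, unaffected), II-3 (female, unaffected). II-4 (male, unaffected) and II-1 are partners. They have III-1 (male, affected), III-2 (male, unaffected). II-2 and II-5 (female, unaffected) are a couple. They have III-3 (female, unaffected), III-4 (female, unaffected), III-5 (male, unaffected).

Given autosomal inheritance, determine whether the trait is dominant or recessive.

recessive

II-4 and II-1 are both unaffected yet have an affected child III-1. Under dominance, an affected child requires at least one affected parent, so the trait cannot be dominant.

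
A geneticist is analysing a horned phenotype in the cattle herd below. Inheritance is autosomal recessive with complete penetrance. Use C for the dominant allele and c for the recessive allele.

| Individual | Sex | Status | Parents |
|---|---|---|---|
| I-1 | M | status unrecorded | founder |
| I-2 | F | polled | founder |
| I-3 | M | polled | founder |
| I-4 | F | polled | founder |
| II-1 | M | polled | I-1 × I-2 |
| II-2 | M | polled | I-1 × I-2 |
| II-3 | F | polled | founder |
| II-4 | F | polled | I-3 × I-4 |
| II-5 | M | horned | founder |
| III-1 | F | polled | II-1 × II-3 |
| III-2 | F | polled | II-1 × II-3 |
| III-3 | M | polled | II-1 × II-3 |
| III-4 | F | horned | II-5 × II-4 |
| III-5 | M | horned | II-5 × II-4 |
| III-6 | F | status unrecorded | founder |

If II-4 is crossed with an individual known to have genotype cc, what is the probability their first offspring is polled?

II-4 is polled so carries C and passed c to III-4 (cc), so II-4 is Cc.
The cross gives 1/2 Cc : 1/2 cc, so P(offspring is polled) = 1/2.

1/2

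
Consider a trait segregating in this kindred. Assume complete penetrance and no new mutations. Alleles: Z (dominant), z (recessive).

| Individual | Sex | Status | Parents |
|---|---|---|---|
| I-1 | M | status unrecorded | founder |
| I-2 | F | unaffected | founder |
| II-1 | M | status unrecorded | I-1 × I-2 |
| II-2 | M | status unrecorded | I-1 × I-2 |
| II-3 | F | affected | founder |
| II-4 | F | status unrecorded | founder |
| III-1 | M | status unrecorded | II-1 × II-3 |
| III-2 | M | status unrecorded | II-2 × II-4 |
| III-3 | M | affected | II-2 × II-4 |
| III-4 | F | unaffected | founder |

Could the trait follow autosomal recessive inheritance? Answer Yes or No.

Yes

A consistent assignment under autosomal recessive exists: I-1 ZZ, I-2 Zz, II-1 ZZ, II-2 Zz, II-3 zz, II-4 Zz, III-1 Zz, III-2 ZZ, III-3 zz, III-4 ZZ.
In this assignment every recorded phenotype matches its genotype and every non-founder's genotype is obtainable from its parents' genotypes, so the pedigree is consistent.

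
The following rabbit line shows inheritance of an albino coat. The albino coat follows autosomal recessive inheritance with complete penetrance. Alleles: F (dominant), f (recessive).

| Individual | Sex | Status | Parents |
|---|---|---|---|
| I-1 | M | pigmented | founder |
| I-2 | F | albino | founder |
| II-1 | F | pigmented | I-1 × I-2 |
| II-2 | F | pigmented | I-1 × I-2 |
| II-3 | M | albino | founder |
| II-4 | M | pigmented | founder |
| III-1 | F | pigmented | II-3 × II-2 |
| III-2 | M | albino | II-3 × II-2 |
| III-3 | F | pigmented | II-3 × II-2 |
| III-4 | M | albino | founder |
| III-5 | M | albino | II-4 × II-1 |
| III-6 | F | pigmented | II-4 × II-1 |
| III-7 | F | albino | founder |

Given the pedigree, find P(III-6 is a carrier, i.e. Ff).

2/3

II-4 is pigmented so carries F and passed f to III-5 (ff), so II-4 is Ff.
II-1 is pigmented so carries F and received f from I-2 (ff), so II-1 is Ff.
Their cross gives offspring ratios 1/4 FF : 1/2 Ff : 1/4 ff. Conditioning on III-6 being pigmented, P(Ff) = 1/2 / 3/4 = 2/3.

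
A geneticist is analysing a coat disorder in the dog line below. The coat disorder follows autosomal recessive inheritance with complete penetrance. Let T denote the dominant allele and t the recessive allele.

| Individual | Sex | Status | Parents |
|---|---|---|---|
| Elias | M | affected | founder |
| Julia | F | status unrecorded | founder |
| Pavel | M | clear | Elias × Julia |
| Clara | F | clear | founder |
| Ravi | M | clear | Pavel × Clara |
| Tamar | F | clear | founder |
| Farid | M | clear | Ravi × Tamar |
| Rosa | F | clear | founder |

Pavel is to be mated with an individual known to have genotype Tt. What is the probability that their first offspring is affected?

Pavel is clear so carries T and received t from Elias (tt), so Pavel is Tt.
The cross gives 1/4 TT : 1/2 Tt : 1/4 tt, so P(offspring is affected) = 1/4.

1/4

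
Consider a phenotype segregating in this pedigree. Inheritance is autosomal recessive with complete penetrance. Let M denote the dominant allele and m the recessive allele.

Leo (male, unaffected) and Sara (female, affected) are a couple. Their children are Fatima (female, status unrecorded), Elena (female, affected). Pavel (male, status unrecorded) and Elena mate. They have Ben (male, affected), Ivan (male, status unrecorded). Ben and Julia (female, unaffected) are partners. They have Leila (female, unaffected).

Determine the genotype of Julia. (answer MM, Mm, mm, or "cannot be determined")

cannot be determined

Julia's phenotype allows MM or Mm, and no parent or child forces a single allele at both positions; consistent genotype assignments exist with Julia as MM or Mm.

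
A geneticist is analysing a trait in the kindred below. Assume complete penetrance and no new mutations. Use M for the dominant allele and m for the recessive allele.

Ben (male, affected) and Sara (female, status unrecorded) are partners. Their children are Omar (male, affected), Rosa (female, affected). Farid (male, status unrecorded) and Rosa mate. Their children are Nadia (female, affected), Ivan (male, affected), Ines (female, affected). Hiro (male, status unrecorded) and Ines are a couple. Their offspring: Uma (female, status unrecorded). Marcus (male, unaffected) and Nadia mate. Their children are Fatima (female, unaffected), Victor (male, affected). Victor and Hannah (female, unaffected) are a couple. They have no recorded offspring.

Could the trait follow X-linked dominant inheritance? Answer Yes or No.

A consistent assignment under X-linked dominant exists: Ben X^M Y, Sara X^M X^M, Omar X^M Y, Rosa X^M X^M, Farid X^m Y, Nadia X^M X^m, Ivan X^M Y, Ines X^M X^m, Hiro X^M Y, Marcus X^m Y, Uma X^M X^M, Fatima X^m X^m, Victor X^M Y, Hannah X^m X^m.
In this assignment every recorded phenotype matches its genotype and every non-founder's genotype is obtainable from its parents' genotypes, so the pedigree is consistent.

Yes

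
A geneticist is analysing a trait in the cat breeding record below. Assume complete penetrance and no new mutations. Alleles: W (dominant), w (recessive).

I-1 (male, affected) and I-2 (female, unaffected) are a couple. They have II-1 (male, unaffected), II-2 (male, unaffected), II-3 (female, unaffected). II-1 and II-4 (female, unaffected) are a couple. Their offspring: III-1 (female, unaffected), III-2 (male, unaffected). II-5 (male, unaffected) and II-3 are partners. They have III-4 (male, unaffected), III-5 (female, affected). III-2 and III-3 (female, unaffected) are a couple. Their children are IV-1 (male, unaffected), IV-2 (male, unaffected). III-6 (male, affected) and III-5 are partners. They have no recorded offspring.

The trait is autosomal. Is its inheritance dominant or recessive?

recessive

II-5 and II-3 are both unaffected yet have an affected child III-5. Under dominance, an affected child requires at least one affected parent, so the trait cannot be dominant.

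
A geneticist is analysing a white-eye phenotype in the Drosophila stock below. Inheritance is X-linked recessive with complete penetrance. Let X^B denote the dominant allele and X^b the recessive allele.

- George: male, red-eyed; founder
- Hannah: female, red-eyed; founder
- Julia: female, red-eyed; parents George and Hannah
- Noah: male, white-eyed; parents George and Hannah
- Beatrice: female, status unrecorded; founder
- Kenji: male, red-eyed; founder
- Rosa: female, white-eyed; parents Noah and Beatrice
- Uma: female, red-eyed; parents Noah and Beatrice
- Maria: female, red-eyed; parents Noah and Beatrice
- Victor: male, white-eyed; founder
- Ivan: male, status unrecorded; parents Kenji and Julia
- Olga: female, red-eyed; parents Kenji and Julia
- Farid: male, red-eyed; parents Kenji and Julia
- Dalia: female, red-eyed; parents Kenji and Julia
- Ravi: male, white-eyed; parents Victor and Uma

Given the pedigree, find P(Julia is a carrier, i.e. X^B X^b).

George is red-eyed, so George is X^B Y.
Hannah is red-eyed so carries B and passed b to Noah (X^b Y), so Hannah is X^B X^b.
Their cross gives offspring ratios 1/2 X^B X^B : 1/2 X^B X^b. Conditioning on Julia being red-eyed, P(X^B X^b) = 1/2 / 1 = 1/2 before taking Julia's own offspring into account.
Kenji is red-eyed, so Kenji is X^B Y.
Now use Julia's offspring. Probability of each recorded status — red-eyed son Farid: 1/2 if Julia is X^B X^b, 1 if X^B X^B. (Ivan, Olga, Dalia: equally likely either way, so uninformative.)
Bayes: P(X^B X^b) = 1/2·1/2 / (1/2·1/2 + 1/2·1) = 1/3.

1/3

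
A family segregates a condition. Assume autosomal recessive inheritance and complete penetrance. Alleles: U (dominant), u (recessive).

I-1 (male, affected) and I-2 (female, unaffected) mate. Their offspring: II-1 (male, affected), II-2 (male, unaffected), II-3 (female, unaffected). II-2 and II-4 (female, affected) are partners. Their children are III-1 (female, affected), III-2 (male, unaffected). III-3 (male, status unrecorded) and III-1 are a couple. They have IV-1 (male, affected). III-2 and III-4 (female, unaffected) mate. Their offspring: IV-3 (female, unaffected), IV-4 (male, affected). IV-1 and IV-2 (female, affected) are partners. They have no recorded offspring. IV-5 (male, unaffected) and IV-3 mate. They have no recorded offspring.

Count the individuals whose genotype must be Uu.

Obligate heterozygotes: I-2 is unaffected so carries U and passed u to II-1 (uu), so I-2 is Uu; II-2 is unaffected so carries U and received u from I-1 (uu), so II-2 is Uu; II-3 is unaffected so carries U and received u from I-1 (uu), so II-3 is Uu; III-2 is unaffected so carries U and received u from II-4 (uu), so III-2 is Uu; III-4 is unaffected so carries U and passed u to IV-4 (uu), so III-4 is Uu.
Every other individual is either homozygous by phenotype or has at least one consistent homozygous assignment, so the count is 5.

5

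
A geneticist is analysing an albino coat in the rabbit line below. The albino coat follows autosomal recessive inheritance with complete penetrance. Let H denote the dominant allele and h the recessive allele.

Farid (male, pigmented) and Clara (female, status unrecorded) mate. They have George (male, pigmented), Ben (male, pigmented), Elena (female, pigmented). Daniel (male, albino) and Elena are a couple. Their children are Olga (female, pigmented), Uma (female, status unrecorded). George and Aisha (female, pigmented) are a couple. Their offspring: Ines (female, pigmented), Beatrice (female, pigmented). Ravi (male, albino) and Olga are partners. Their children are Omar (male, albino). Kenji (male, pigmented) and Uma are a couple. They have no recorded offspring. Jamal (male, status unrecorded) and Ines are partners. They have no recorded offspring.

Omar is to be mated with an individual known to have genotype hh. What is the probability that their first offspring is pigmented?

0

Omar is albino, so Omar is hh.
The cross gives 1 hh, so P(offspring is pigmented) = 0.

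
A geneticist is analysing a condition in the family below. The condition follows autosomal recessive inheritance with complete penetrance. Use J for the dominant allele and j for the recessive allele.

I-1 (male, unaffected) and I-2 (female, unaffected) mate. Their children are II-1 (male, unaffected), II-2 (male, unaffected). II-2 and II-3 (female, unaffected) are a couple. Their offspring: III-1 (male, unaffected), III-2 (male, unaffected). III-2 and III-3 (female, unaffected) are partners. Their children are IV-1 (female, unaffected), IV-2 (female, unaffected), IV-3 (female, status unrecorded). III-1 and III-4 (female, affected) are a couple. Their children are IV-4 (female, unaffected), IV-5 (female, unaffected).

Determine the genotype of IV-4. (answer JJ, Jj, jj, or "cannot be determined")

Jj

From phenotype alone, IV-4 is JJ or Jj.
IV-4 is unaffected so carries J and received j from III-4 (jj), so IV-4 is Jj.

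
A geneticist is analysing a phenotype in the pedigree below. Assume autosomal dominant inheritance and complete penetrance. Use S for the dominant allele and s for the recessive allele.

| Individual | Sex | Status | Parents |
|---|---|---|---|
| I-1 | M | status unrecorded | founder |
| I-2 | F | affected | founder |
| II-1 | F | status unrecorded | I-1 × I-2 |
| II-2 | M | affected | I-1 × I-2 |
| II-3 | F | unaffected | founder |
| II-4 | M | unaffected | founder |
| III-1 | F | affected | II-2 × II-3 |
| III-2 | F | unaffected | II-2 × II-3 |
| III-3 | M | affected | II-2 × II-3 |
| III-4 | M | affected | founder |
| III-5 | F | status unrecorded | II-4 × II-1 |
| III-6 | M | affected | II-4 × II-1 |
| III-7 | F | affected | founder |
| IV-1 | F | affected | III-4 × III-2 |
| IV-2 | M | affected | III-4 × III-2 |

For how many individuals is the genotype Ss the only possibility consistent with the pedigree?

Obligate heterozygotes: II-2 is affected so carries S and passed s to III-2 (ss), so II-2 is Ss; III-1 is affected so carries S and received s from II-3 (ss), so III-1 is Ss; III-3 is affected so carries S and received s from II-3 (ss), so III-3 is Ss; III-6 is affected so carries S and received s from II-4 (ss), so III-6 is Ss; IV-1 is affected so carries S and received s from III-2 (ss), so IV-1 is Ss; IV-2 is affected so carries S and received s from III-2 (ss), so IV-2 is Ss.
Every other individual is either homozygous by phenotype or has at least one consistent homozygous assignment, so the count is 6.

6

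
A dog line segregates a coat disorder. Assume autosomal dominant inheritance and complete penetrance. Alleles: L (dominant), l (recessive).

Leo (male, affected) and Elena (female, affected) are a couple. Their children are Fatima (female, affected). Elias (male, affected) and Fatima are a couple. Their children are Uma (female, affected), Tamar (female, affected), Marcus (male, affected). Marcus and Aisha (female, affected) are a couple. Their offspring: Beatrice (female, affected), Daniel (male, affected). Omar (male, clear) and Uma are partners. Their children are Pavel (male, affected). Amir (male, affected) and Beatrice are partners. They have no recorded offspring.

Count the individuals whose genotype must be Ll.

Obligate heterozygotes: Pavel is affected so carries L and received l from Omar (ll), so Pavel is Ll.
Every other individual is either homozygous by phenotype or has at least one consistent homozygous assignment, so the count is 1.

1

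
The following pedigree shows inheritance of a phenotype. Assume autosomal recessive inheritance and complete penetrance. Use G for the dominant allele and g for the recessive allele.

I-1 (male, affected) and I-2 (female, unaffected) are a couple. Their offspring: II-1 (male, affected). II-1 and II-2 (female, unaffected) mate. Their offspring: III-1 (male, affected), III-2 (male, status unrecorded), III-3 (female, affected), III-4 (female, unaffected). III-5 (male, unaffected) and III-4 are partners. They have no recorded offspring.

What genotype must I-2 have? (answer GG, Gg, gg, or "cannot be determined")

Gg

From phenotype alone, I-2 is GG or Gg.
I-2 is unaffected so carries G and passed g to II-1 (gg), so I-2 is Gg.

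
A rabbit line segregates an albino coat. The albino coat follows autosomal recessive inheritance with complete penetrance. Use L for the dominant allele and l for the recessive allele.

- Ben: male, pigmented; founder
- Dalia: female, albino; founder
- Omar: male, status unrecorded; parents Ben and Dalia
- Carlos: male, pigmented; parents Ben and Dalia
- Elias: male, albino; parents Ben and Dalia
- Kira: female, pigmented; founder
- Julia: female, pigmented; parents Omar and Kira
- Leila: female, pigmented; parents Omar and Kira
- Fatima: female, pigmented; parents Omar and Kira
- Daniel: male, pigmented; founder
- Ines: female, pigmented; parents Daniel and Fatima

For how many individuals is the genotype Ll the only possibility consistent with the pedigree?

2

Obligate heterozygotes: Ben is pigmented so carries L and passed l to Elias (ll), so Ben is Ll; Carlos is pigmented so carries L and received l from Dalia (ll), so Carlos is Ll.
Every other individual is either homozygous by phenotype or has at least one consistent homozygous assignment, so the count is 2.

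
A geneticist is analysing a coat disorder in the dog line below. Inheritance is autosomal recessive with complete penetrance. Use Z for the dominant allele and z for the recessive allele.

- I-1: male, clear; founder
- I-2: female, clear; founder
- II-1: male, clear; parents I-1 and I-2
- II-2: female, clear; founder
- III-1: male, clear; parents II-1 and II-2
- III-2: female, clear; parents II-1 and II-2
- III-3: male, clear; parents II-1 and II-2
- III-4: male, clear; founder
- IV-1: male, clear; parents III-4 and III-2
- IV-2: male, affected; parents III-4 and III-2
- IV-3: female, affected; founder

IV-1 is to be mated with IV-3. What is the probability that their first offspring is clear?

III-4 is clear so carries Z and passed z to IV-2 (zz), so III-4 is Zz.
III-2 is clear so carries Z and passed z to IV-2 (zz), so III-2 is Zz.
IV-1 is a clear offspring of III-4 (Zz) × III-2 (Zz), whose cross gives 1/4 ZZ : 1/2 Zz : 1/4 zz; conditioning on being clear, IV-1 is ZZ with probability 1/3, Zz with probability 2/3.
IV-3 is affected, so IV-3 is zz.
Summing over parental genotype combinations, P(offspring is clear) = 1/3·1 + 2/3·1/2 = 2/3.

2/3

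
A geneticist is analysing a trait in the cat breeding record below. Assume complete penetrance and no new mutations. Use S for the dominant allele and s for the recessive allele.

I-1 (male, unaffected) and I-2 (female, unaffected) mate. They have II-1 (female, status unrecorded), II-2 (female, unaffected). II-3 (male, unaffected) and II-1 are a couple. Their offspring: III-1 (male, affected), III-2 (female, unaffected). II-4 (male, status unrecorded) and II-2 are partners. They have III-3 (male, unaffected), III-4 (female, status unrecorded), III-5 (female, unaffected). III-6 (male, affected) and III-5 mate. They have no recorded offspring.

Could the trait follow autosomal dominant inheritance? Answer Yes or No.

No assignment of genotypes under autosomal dominant satisfies every parent–offspring relationship, so the pedigree is inconsistent.

No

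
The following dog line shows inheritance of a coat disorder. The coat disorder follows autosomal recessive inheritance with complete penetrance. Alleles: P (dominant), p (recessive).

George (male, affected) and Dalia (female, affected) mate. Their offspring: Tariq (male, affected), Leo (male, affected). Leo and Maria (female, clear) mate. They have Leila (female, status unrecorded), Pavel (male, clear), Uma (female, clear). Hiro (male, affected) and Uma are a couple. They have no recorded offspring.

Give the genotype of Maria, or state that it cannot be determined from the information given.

cannot be determined

Maria's phenotype allows PP or Pp, and no parent or child forces a single allele at both positions; consistent genotype assignments exist with Maria as PP or Pp.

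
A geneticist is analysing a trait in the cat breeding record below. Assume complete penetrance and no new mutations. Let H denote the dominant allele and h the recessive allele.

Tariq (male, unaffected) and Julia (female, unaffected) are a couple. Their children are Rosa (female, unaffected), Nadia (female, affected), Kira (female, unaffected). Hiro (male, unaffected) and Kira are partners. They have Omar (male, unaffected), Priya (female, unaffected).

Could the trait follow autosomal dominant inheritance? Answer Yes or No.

Under autosomal dominant, Nadia (affected, female) cannot arise from Tariq (unaffected) × Julia (unaffected).

No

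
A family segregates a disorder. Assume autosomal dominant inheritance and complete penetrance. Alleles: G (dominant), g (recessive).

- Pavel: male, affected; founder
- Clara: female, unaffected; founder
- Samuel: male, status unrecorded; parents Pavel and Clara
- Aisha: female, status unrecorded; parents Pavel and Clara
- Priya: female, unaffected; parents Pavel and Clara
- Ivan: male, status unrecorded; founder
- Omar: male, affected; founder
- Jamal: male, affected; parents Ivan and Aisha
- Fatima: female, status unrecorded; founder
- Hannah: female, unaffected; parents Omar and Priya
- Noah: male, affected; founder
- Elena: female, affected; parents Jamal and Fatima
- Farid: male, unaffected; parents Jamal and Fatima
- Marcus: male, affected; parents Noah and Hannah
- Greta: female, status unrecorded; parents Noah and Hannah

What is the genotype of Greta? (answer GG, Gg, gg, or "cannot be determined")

cannot be determined

Greta's phenotype is unrecorded, and no parent or child forces a single allele at both positions; consistent genotype assignments exist with Greta as Gg or gg.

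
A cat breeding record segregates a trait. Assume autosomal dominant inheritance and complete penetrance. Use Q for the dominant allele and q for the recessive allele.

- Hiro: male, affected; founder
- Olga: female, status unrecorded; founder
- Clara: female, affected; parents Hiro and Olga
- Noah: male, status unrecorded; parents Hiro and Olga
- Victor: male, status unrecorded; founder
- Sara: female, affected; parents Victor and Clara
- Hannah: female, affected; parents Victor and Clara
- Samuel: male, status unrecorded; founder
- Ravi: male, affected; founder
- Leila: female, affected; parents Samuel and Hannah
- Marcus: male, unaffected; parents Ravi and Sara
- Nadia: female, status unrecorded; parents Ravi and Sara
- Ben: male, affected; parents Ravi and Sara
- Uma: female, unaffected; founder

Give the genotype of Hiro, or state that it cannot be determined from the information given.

cannot be determined

Hiro's phenotype allows QQ or Qq, and no parent or child forces a single allele at both positions; consistent genotype assignments exist with Hiro as QQ or Qq.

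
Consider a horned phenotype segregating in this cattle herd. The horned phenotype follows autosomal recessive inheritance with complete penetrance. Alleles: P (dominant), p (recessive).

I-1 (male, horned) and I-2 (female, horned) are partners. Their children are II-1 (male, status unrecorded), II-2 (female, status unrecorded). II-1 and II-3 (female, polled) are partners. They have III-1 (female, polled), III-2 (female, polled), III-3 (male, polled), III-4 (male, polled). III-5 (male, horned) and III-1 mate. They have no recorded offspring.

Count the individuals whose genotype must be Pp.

Obligate heterozygotes: III-1 is polled so carries P and received p from II-1 (pp), so III-1 is Pp; III-2 is polled so carries P and received p from II-1 (pp), so III-2 is Pp; III-3 is polled so carries P and received p from II-1 (pp), so III-3 is Pp; III-4 is polled so carries P and received p from II-1 (pp), so III-4 is Pp.
Every other individual is either homozygous by phenotype or has at least one consistent homozygous assignment, so the count is 4.

4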